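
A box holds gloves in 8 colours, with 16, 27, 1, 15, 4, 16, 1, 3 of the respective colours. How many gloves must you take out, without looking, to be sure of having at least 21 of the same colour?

In the worst case you take as many as possible of each colour without reaching 21: 16 + 20 + 1 + 15 + 4 + 16 + 1 + 3 = 76.
The next one must give 21 of some colour, so 76 + 1 = 77.

77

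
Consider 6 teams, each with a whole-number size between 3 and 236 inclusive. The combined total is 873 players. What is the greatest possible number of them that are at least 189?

4

If k of the values are ≥ 189, the total is ≥ 189k + 3(6 − k).
Setting 189k + 3(6 − k) ≤ 873 gives 186k ≤ 855, so k ≤ 4.
k = 4 is achieved by 4 values at 189 and 2 at 3, total 762; add 111 to one value (staying below 189) to reach 873.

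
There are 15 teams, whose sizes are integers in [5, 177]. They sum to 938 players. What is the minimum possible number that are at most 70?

Let j be the number exceeding 70. Then the total is ≥ 71·j + 5·(15 − j) = 75 + 66j.
So 66j ≤ 863 and j ≤ 13; hence at least 15 − 13 = 2 are ≤ 70.
Exactly 2 works: 2 values at 5 and 13 at 71 total 933; raise one of the low values by 5 (still ≤ 70) to hit 938.

2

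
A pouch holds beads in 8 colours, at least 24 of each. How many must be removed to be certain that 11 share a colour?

In the worst case you draw 10 of each of the 8 colours: 8 × 10 = 80.
One more forces 11 of some colour, so 80 + 1 = 81.

81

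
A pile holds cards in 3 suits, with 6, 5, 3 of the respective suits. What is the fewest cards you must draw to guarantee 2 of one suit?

4

In the worst case you take as many as possible of each suit without reaching 2: 1 + 1 + 1 = 3.
The next one must give 2 of some suit, so 3 + 1 = 4.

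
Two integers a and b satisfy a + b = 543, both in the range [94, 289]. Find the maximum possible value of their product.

73712

For a fixed sum, the product ab is largest when a and b are as close as possible.
Taking a = 271 and b = 272 (both in [94, 289]) gives ab = 73712.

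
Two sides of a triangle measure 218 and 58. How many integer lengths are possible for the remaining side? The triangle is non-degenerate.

115

The triangle inequality gives |218 − 58| < c < 218 + 58, i.e. 160 < c < 276.
So c can be any integer from 161 to 275: 115 values.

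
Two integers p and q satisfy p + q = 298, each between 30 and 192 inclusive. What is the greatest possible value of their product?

22201

For a fixed sum, the product pq is largest when p and q are as close as possible.
Taking p = 149 and q = 149 (both in [30, 192]) gives pq = 22201.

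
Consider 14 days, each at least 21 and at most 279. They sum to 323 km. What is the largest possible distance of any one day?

Maximizing one value means minimizing the remaining 13.
The other 13 contribute at least 13 × 21 = 273, leaving at most 323 − 273 = 50.
Since 50 ≤ 279, this is achievable: one at 50 and 13 at 21.

50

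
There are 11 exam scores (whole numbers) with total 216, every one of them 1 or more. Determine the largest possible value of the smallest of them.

19

The 11 values sum to 216, so their minimum is at most ⌊216/11⌋ = 19.
Achievable: 4 of them at 19 and 7 at 20 total 216.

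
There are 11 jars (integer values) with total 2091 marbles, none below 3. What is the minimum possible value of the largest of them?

If every one of the 11 were at most 190, the total would be at most 11 × 190 = 2090 < 2091.
Achievable: 1 of them at 191 and 10 at 190 total 2091.

191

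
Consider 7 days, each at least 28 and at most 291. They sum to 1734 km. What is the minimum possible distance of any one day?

Minimizing one value means maximizing the remaining 6.
The other 6 can take up 6 × 291 = 1746 ≥ 1734 − 28, so one day can sit at its floor of 28.
Achievable: one at 28 and the other 6 totalling 1706, which fits since 6 × 28 ≤ 1706 ≤ 6 × 291.

28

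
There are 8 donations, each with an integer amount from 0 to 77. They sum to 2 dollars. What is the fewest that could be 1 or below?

If only k of them are at most 1, the other 8 − k are at least 2, so the total is at least (8 − k)·2 + k·0.
This is ≤ 2, so (8 − k)·2 + 0k ≤ 2, which gives k ≥ 7.
Exactly 7 works: 7 values at 0 and 1 at 2 total 2.

7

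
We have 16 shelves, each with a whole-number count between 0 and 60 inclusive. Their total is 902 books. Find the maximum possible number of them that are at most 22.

1

Suppose k of them are at most 22. Those contribute at most 22 each and the rest at most 60 each.
So the total is at most 22k + 60(16 − k) = 960 − 38k. This must still be ≥ 902, so k ≤ 1.
k = 1 is achieved by 1 value at 22 and 15 at 60, total 922; lower one of the 60's by 20 (still > 22) to reach 902.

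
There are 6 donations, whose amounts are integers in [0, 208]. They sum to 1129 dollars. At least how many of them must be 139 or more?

Suppose at most 6 − j of them reach 139; then j values are ≤ 138 and the rest ≤ 208.
The total is then ≤ 138·j + 208·(6 − j) = 1248 − 70j. For this to be ≥ 1129 we need j ≤ 1, so at least 6 − 1 = 5 must reach 139.
Exactly 5 works: 5 values at 208 and 1 at 138 total 1178; lower one of the high values by 49 (still ≥ 139) to hit 1129.

5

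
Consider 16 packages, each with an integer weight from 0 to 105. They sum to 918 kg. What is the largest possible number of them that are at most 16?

Each value at 16 or below falls at least 105 − 16 = 89 short of the ceiling 105.
The ceiling total is 16 × 105 = 1680, and we need 918, so at most ⌊(1680 − 918)/89⌋ = 8 can be that low.
k = 8 is achieved by 8 values at 16 and 8 at 105, total 968; lower one of the 105's by 50 (still > 16) to reach 918.

8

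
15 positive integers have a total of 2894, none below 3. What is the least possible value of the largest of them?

193

Some value must be at least ⌈2894/15⌉ = 193, since 15 × 192 = 2880 < 2894.
Taking 1 copy of 192 and 14 copies of 193 gives exactly 2894, so 193 is attained.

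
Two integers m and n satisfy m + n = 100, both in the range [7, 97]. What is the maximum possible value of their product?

2500

mn = m(100 − m) is maximized when m is as near 100/2 as the bounds allow.
Taking m = 50 and n = 50 (both in [7, 97]) gives mn = 2500.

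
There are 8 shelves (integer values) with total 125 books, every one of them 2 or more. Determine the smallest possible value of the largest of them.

The average is 125/8 > 15, so not all 8 can be 15 or less; the largest is ≥ 16.
Achievable: 5 of them at 16 and 3 at 15 total 125.

16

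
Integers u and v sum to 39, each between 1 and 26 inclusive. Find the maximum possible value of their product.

With u + v fixed, uv peaks when the two are closest together.
Taking u = 19 and v = 20 (both in [1, 26]) gives uv = 380.

380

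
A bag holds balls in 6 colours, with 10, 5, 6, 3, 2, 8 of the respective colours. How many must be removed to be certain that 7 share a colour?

29

In the worst case you take as many as possible of each colour without reaching 7: 6 + 5 + 6 + 3 + 2 + 6 = 28.
The next one must give 7 of some colour, so 28 + 1 = 29.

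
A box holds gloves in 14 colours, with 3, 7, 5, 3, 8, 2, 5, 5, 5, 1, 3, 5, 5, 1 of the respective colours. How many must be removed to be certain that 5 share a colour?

In the worst case you take as many as possible of each colour without reaching 5: 3 + 4 + 4 + 3 + 4 + 2 + 4 + 4 + 4 + 1 + 3 + 4 + 4 + 1 = 45.
The next one must give 5 of some colour, so 45 + 1 = 46.

46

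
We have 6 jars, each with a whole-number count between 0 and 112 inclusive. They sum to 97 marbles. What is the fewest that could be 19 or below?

Let j be the number exceeding 19. Then the total is ≥ 20·j + 0·(6 − j) = 0 + 20j.
So 20j ≤ 97 and j ≤ 4; hence at least 6 − 4 = 2 are ≤ 19.
Exactly 2 works: 2 values at 0 and 4 at 20 total 80; raise one of the low values by 17 (still ≤ 19) to hit 97.

2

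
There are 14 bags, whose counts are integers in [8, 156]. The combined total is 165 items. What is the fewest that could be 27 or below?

If only k of them are at most 27, the other 14 − k are at least 28, so the total is at least (14 − k)·28 + k·8.
This is ≤ 165, so (14 − k)·28 + 8k ≤ 165, which gives k ≥ 12.
Exactly 12 works: 12 values at 8 and 2 at 28 total 152; raise one of the low values by 13 (still ≤ 27) to hit 165.

12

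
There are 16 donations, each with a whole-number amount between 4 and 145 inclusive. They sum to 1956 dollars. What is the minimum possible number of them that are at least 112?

6

Each value short of 112 is at most 111, costing at least 145 − 111 = 34 against the maximum total of 2320.
We can afford to lose at most 2320 − 1956 = 364, so at most ⌊364/34⌋ = 10 fall short, and at least 6 are ≥ 112.
Exactly 6 works: 6 values at 145 and 10 at 111 total 1980; lower one of the high values by 24 (still ≥ 112) to hit 1956.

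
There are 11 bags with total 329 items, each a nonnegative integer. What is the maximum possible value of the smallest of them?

29

The 11 values sum to 329, so their minimum is at most ⌊329/11⌋ = 29.
Achievable: 1 of them at 29 and 10 at 30 total 329.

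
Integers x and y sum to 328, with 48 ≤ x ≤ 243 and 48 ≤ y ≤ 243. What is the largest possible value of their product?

With x + y fixed, xy peaks when the two are closest together.
Taking x = 164 and y = 164 (both in [48, 243]) gives xy = 26896.

26896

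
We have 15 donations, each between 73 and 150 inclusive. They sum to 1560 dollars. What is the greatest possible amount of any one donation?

To make one donation as large as possible, make the other 14 as small as possible.
The other 14 contribute at least 14 × 73 = 1022, leaving at most 1560 − 1022 = 538.
But each donation is capped at 150, so the maximum is 150.
Achievable: one at 150 and the other 14 totalling 1410, which fits since 14 × 73 ≤ 1410 ≤ 14 × 150.

150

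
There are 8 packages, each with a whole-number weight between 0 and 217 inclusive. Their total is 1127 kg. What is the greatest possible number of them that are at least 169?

6

Suppose k of them are at least 169. Those contribute at least 169 each and the other 8 − k at least 0 each.
So the total is at least 169k + 0(8 − k) = 0 + 169k. This must be ≤ 1127, giving k ≤ 6.
k = 6 is achieved by 6 values at 169 and 2 at 0, total 1014; add 113 to one value (staying below 169) to reach 1127.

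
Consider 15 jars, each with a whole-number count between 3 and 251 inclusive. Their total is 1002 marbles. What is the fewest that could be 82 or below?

Each value above 82 is at least 83, contributing at least 83 − 3 = 80 above the floor 3.
The sum exceeds the floor total 45 by 957, so at most ⌊957/80⌋ = 11 exceed 82, and at least 4 are ≤ 82.
Exactly 4 works: 4 values at 3 and 11 at 83 total 925; raise one of the low values by 77 (still ≤ 82) to hit 1002.

4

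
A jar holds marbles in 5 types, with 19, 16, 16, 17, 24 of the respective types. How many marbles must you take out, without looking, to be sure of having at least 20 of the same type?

88

In the worst case you take as many as possible of each type without reaching 20: 19 + 16 + 16 + 17 + 19 = 87.
The next one must give 20 of some type, so 87 + 1 = 88.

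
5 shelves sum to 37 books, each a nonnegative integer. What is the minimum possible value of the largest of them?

The 5 values sum to 37, so their maximum is at least ⌈37/5⌉ = 8.
Achievable: 2 of them at 8 and 3 at 7 total 37.

8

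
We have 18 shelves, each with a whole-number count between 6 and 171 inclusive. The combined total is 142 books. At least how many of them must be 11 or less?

Let j be the number exceeding 11. Then the total is ≥ 12·j + 6·(18 − j) = 108 + 6j.
So 6j ≤ 34 and j ≤ 5; hence at least 18 − 5 = 13 are ≤ 11.
Exactly 13 works: 13 values at 6 and 5 at 12 total 138; raise one of the low values by 4 (still ≤ 11) to hit 142.

13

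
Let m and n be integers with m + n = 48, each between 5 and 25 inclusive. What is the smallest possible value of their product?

For a fixed sum, mn is smallest when m and n are as far apart as possible.
The extreme feasible split is m = 23, n = 25, giving mn = 575.

575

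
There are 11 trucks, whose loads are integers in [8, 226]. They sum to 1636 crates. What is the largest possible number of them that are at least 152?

With k values at 152 or above and the rest at least 8, the sum is at least 88 + 144k.
Since the sum is 1636, we need 144k ≤ 1548, i.e. k ≤ 10.
k = 10 is achieved by 10 values at 152 and 1 at 8, total 1528; add 108 to one value (staying below 152) to reach 1636.

10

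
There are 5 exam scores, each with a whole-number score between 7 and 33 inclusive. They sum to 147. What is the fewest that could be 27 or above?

Each value short of 27 is at most 26, costing at least 33 − 26 = 7 against the maximum total of 165.
We can afford to lose at most 165 − 147 = 18, so at most ⌊18/7⌋ = 2 fall short, and at least 3 are ≥ 27.
Exactly 3 works: 3 values at 33 and 2 at 26 total 151; lower one of the high values by 4 (still ≥ 27) to hit 147.

3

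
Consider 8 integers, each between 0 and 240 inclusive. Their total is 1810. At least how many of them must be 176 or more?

If only k of them are at least 176, the other 8 − k are at most 175, so the total is at most k·240 + (8 − k)·175.
This must reach 1810, so k·240 + (8 − k)·175 ≥ 1810, giving k ≥ 7.
Exactly 7 works: 7 values at 240 and 1 at 175 total 1855; lower one of the high values by 45 (still ≥ 176) to hit 1810.

7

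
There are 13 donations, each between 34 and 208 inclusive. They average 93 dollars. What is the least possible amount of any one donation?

To make one donation as small as possible, make the other 12 as large as possible.
The total is 13 × 93 = 1209.
The other 12 can take up 12 × 208 = 2496 ≥ 1209 − 34, so one donation can sit at its floor of 34.
Achievable: one at 34 and the other 12 totalling 1175, which fits since 12 × 34 ≤ 1175 ≤ 12 × 208.

34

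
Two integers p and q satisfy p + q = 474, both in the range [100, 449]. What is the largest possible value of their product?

56169

pq = p(474 − p) is maximized when p is as near 474/2 as the bounds allow.
Taking p = 237 and q = 237 (both in [100, 449]) gives pq = 56169.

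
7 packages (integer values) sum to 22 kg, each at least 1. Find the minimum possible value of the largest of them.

If every one of the 7 were at most 3, the total would be at most 7 × 3 = 21 < 22.
Achievable: 1 of them at 4 and 6 at 3 total 22.

4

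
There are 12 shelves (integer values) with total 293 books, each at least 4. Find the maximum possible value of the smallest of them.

24

The 12 values sum to 293, so their minimum is at most ⌊293/12⌋ = 24.
Taking 7 copies of 24 and 5 copies of 25 gives exactly 293, so 24 is attained.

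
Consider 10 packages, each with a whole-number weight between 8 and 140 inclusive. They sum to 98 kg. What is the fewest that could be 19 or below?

Each value above 19 is at least 20, contributing at least 20 − 8 = 12 above the floor 8.
The sum exceeds the floor total 80 by 18, so at most ⌊18/12⌋ = 1 exceed 19, and at least 9 are ≤ 19.
Exactly 9 works: 9 values at 8 and 1 at 20 total 92; raise one of the low values by 6 (still ≤ 19) to hit 98.

9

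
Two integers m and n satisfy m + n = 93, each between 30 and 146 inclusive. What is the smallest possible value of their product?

1890

mn = m(93 − m) is concave in m, so over [30, 63] it is minimized at an endpoint.
The extreme feasible split is m = 30, n = 63, giving mn = 1890.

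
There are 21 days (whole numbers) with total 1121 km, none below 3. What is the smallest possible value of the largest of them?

54

If every one of the 21 were at most 53, the total would be at most 21 × 53 = 1113 < 1121.
Taking 13 copies of 53 and 8 copies of 54 gives exactly 1121, so 54 is attained.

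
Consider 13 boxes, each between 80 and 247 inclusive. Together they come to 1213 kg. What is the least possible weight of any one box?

To make one box as small as possible, make the other 12 as large as possible.
The other 12 can take up 12 × 247 = 2964 ≥ 1213 − 80, so one box can sit at its floor of 80.
Achievable: one at 80 and the other 12 totalling 1133, which fits since 12 × 80 ≤ 1133 ≤ 12 × 247.

80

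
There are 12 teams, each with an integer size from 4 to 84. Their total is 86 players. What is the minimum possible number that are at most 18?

10

If only k of them are at most 18, the other 12 − k are at least 19, so the total is at least (12 − k)·19 + k·4.
This is ≤ 86, so (12 − k)·19 + 4k ≤ 86, which gives k ≥ 10.
Exactly 10 works: 10 values at 4 and 2 at 19 total 78; raise one of the low values by 8 (still ≤ 18) to hit 86.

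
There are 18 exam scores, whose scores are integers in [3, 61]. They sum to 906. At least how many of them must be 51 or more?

Suppose at most 18 − j of them reach 51; then j values are ≤ 50 and the rest ≤ 61.
The total is then ≤ 50·j + 61·(18 − j) = 1098 − 11j. For this to be ≥ 906 we need j ≤ 17, so at least 18 − 17 = 1 must reach 51.
Exactly 1 works: 1 value at 61 and 17 at 50 total 911; lower one of the high values by 5 (still ≥ 51) to hit 906.

1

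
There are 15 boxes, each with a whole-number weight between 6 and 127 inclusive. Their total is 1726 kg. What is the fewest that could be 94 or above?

Each value short of 94 is at most 93, costing at least 127 − 93 = 34 against the maximum total of 1905.
We can afford to lose at most 1905 − 1726 = 179, so at most ⌊179/34⌋ = 5 fall short, and at least 10 are ≥ 94.
Exactly 10 works: 10 values at 127 and 5 at 93 total 1735; lower one of the high values by 9 (still ≥ 94) to hit 1726.

10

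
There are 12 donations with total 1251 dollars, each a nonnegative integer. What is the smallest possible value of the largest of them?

105

If every one of the 12 were at most 104, the total would be at most 12 × 104 = 1248 < 1251.
Taking 9 copies of 104 and 3 copies of 105 gives exactly 1251, so 105 is attained.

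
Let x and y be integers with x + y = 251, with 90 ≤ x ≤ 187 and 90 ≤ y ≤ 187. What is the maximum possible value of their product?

xy = x(251 − x) is maximized when x is as near 251/2 as the bounds allow.
Taking x = 125 and y = 126 (both in [90, 187]) gives xy = 15750.

15750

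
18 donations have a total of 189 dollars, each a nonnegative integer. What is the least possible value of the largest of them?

The 18 values sum to 189, so their maximum is at least ⌈189/18⌉ = 11.
Taking 9 copies of 10 and 9 copies of 11 gives exactly 189, so 11 is attained.

11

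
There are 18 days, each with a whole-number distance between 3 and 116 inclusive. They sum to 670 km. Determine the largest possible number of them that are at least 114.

5

With k values at 114 or above and the rest at least 3, the sum is at least 54 + 111k.
Since the sum is 670, we need 111k ≤ 616, i.e. k ≤ 5.
k = 5 is achieved by 5 values at 114 and 13 at 3, total 609; add 61 to one value (staying below 114) to reach 670.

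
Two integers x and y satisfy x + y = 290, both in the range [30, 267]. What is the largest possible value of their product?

21025

For a fixed sum, the product xy is largest when x and y are as close as possible.
Taking x = 145 and y = 145 (both in [30, 267]) gives xy = 21025.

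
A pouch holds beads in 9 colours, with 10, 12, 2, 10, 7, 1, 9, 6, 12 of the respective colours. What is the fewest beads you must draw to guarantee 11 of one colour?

66

In the worst case you take as many as possible of each colour without reaching 11: 10 + 10 + 2 + 10 + 7 + 1 + 9 + 6 + 10 = 65.
The next one must give 11 of some colour, so 65 + 1 = 66.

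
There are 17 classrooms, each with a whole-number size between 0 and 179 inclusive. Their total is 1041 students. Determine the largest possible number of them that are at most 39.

14

Suppose k of them are at most 39. Those contribute at most 39 each and the rest at most 179 each.
So the total is at most 39k + 179(17 − k) = 3043 − 140k. This must still be ≥ 1041, so k ≤ 14.
k = 14 is achieved by 14 values at 39 and 3 at 179, total 1083; lower one of the 179's by 42 (still > 39) to reach 1041.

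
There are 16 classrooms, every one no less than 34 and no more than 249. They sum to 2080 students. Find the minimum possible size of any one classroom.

34

To make one classroom as small as possible, make the other 15 as large as possible.
The other 15 can take up 15 × 249 = 3735 ≥ 2080 − 34, so one classroom can sit at its floor of 34.
Achievable: one at 34 and the other 15 totalling 2046, which fits since 15 × 34 ≤ 2046 ≤ 15 × 249.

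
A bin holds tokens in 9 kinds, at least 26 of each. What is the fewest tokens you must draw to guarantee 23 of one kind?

199

You could draw 22 of every kind without reaching 23 of any — 198 in all.
One more forces 23 of some kind, so 198 + 1 = 199.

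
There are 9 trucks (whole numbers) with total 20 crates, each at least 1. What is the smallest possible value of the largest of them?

The 9 values sum to 20, so their maximum is at least ⌈20/9⌉ = 3.
Achievable: 2 of them at 3 and 7 at 2 total 20.

3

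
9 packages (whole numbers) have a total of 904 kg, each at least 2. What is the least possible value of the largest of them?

If every one of the 9 were at most 100, the total would be at most 9 × 100 = 900 < 904.
Taking 5 copies of 100 and 4 copies of 101 gives exactly 904, so 101 is attained.

101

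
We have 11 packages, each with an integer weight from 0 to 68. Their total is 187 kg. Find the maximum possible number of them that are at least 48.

With k values at 48 or above and the rest at least 0, the sum is at least 0 + 48k.
Since the sum is 187, we need 48k ≤ 187, i.e. k ≤ 3.
k = 3 is achieved by 3 values at 48 and 8 at 0, total 144; add 43 to one value (staying below 48) to reach 187.

3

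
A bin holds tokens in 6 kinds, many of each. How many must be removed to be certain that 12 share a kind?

67

You could draw 11 of every kind without reaching 12 of any — 66 in all.
One more forces 12 of some kind, so 66 + 1 = 67.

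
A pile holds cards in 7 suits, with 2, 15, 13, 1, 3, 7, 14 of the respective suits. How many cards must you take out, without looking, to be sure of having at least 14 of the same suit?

53

In the worst case you take as many as possible of each suit without reaching 14: 2 + 13 + 13 + 1 + 3 + 7 + 13 = 52.
The next one must give 14 of some suit, so 52 + 1 = 53.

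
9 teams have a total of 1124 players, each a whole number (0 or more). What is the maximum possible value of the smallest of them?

If every one of the 9 were at least 125, the total would be at least 9 × 125 = 1125 > 1124.
Taking 1 copy of 124 and 8 copies of 125 gives exactly 1124, so 124 is attained.

124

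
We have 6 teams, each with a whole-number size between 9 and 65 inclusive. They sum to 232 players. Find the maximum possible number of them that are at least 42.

5

Suppose k of them are at least 42. Those contribute at least 42 each and the other 6 − k at least 9 each.
So the total is at least 42k + 9(6 − k) = 54 + 33k. This must be ≤ 232, giving k ≤ 5.
k = 5 is achieved by 5 values at 42 and 1 at 9, total 219; add 13 to one value (staying below 42) to reach 232.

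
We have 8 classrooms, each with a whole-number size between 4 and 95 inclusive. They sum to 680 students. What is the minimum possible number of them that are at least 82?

3

Each value short of 82 is at most 81, costing at least 95 − 81 = 14 against the maximum total of 760.
We can afford to lose at most 760 − 680 = 80, so at most ⌊80/14⌋ = 5 fall short, and at least 3 are ≥ 82.
Exactly 3 works: 3 values at 95 and 5 at 81 total 690; lower one of the high values by 10 (still ≥ 82) to hit 680.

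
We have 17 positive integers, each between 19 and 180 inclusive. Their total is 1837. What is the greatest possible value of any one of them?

To make one integer as large as possible, make the other 16 as small as possible.
The other 16 contribute at least 16 × 19 = 304, leaving at most 1837 − 304 = 1533.
But each integer is capped at 180, so the maximum is 180.
Achievable: one at 180 and the other 16 totalling 1657, which fits since 16 × 19 ≤ 1657 ≤ 16 × 180.

180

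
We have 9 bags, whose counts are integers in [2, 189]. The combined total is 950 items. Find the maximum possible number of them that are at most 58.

Suppose k of them are at most 58. Those contribute at most 58 each and the rest at most 189 each.
So the total is at most 58k + 189(9 − k) = 1701 − 131k. This must still be ≥ 950, so k ≤ 5.
k = 5 is achieved by 5 values at 58 and 4 at 189, total 1046; lower one of the 189's by 96 (still > 58) to reach 950.

5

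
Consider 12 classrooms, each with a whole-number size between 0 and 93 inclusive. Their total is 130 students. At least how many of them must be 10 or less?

1

Each value above 10 is at least 11, contributing at least 11 − 0 = 11 above the floor 0.
The sum exceeds the floor total 0 by 130, so at most ⌊130/11⌋ = 11 exceed 10, and at least 1 are ≤ 10.
Exactly 1 works: 1 value at 0 and 11 at 11 total 121; raise one of the low values by 9 (still ≤ 10) to hit 130.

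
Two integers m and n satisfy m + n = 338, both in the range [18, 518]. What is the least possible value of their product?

5760

mn = m(338 − m) is concave in m, so over [18, 320] it is minimized at an endpoint.
The extreme feasible split is m = 18, n = 320, giving mn = 5760.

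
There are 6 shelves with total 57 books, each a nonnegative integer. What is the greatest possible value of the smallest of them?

The average is 57/6 < 10, so some value is ≤ 9.
Achievable: 3 of them at 9 and 3 at 10 total 57.

9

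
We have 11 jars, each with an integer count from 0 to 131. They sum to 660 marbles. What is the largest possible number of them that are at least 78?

If k of the values are ≥ 78, the total is ≥ 78k + 0(11 − k).
Setting 78k + 0(11 − k) ≤ 660 gives 78k ≤ 660, so k ≤ 8.
k = 8 is achieved by 8 values at 78 and 3 at 0, total 624; add 36 to one value (staying below 78) to reach 660.

8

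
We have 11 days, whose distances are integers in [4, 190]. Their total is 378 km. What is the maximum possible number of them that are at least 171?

2

If k of the values are ≥ 171, the total is ≥ 171k + 4(11 − k).
Setting 171k + 4(11 − k) ≤ 378 gives 167k ≤ 334, so k ≤ 2.
k = 2 is achieved by 2 values at 171 and 9 at 4, total 378.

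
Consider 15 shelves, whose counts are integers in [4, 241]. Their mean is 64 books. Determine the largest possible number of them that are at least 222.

The total is 15 × 64 = 960.
Suppose k of them are at least 222. Those contribute at least 222 each and the other 15 − k at least 4 each.
So the total is at least 222k + 4(15 − k) = 60 + 218k. This must be ≤ 960, giving k ≤ 4.
k = 4 is achieved by 4 values at 222 and 11 at 4, total 932; add 28 to one value (staying below 222) to reach 960.

4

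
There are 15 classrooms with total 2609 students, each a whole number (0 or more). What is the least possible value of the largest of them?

The average is 2609/15 > 173, so not all 15 can be 173 or less; the largest is ≥ 174.
Equality holds with 14 values of 174 and 1 value of 173.

174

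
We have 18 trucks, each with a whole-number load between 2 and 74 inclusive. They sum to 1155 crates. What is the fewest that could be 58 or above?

8

Suppose at most 18 − j of them reach 58; then j values are ≤ 57 and the rest ≤ 74.
The total is then ≤ 57·j + 74·(18 − j) = 1332 − 17j. For this to be ≥ 1155 we need j ≤ 10, so at least 18 − 10 = 8 must reach 58.
Exactly 8 works: 8 values at 74 and 10 at 57 total 1162; lower one of the high values by 7 (still ≥ 58) to hit 1155.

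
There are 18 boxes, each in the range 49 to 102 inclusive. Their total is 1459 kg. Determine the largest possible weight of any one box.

Maximizing one value means minimizing the remaining 17.
The other 17 contribute at least 17 × 49 = 833, leaving at most 1459 − 833 = 626.
But each box is capped at 102, so the maximum is 102.
Achievable: one at 102 and the other 17 totalling 1357, which fits since 17 × 49 ≤ 1357 ≤ 17 × 102.

102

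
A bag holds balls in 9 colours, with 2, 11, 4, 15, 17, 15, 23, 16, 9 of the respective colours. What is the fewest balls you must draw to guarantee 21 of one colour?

110

In the worst case you take as many as possible of each colour without reaching 21: 2 + 11 + 4 + 15 + 17 + 15 + 20 + 16 + 9 = 109.
The next one must give 21 of some colour, so 109 + 1 = 110.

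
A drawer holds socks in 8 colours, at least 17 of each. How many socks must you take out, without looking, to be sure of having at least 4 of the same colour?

25

You could draw 3 of every colour without reaching 4 of any — 24 in all.
One more forces 4 of some colour, so 24 + 1 = 25.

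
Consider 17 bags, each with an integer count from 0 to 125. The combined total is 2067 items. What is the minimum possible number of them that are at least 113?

Suppose at most 17 − j of them reach 113; then j values are ≤ 112 and the rest ≤ 125.
The total is then ≤ 112·j + 125·(17 − j) = 2125 − 13j. For this to be ≥ 2067 we need j ≤ 4, so at least 17 − 4 = 13 must reach 113.
Exactly 13 works: 13 values at 125 and 4 at 112 total 2073; lower one of the high values by 6 (still ≥ 113) to hit 2067.

13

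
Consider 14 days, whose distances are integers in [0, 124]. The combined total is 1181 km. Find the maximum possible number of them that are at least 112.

Suppose k of them are at least 112. Those contribute at least 112 each and the other 14 − k at least 0 each.
So the total is at least 112k + 0(14 − k) = 0 + 112k. This must be ≤ 1181, giving k ≤ 10.
k = 10 is achieved by 10 values at 112 and 4 at 0, total 1120; add 61 to one value (staying below 112) to reach 1181.

10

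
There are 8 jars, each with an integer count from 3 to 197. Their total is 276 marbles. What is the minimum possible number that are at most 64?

Each value above 64 is at least 65, contributing at least 65 − 3 = 62 above the floor 3.
The sum exceeds the floor total 24 by 252, so at most ⌊252/62⌋ = 4 exceed 64, and at least 4 are ≤ 64.
Exactly 4 works: 4 values at 3 and 4 at 65 total 272; raise one of the low values by 4 (still ≤ 64) to hit 276.

4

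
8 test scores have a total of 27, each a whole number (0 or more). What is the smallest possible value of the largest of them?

4

The average is 27/8 > 3, so not all 8 can be 3 or less; the largest is ≥ 4.
Achievable: 3 of them at 4 and 5 at 3 total 27.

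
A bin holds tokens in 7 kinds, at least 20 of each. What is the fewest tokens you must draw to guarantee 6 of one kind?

36

You could draw 5 of every kind without reaching 6 of any — 35 in all.
One more forces 6 of some kind, so 35 + 1 = 36.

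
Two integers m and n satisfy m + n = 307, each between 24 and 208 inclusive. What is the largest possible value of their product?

23562

With m + n fixed, mn peaks when the two are closest together.
Taking m = 153 and n = 154 (both in [24, 208]) gives mn = 23562.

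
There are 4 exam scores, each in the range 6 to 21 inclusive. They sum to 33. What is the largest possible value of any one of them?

15

Maximizing one value means minimizing the remaining 3.
The other 3 contribute at least 3 × 6 = 18, leaving at most 33 − 18 = 15.
Since 15 ≤ 21, this is achievable: one at 15 and 3 at 6.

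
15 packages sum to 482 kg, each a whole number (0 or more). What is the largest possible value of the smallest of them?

32

The 15 values sum to 482, so their minimum is at most ⌊482/15⌋ = 32.
Achievable: 13 of them at 32 and 2 at 33 total 482.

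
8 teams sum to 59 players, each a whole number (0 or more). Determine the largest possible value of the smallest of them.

7

The average is 59/8 < 8, so some value is ≤ 7.
Taking 5 copies of 7 and 3 copies of 8 gives exactly 59, so 7 is attained.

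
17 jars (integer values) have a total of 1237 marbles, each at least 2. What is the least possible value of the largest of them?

If every one of the 17 were at most 72, the total would be at most 17 × 72 = 1224 < 1237.
Equality holds with 13 values of 73 and 4 values of 72.

73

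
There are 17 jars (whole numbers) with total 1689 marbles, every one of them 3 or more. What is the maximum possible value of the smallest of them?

99

The average is 1689/17 < 100, so some value is ≤ 99.
Taking 11 copies of 99 and 6 copies of 100 gives exactly 1689, so 99 is attained.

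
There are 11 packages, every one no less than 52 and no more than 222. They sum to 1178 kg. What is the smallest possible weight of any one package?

Minimizing one value means maximizing the remaining 10.
The other 10 can take up 10 × 222 = 2220 ≥ 1178 − 52, so one package can sit at its floor of 52.
Achievable: one at 52 and the other 10 totalling 1126, which fits since 10 × 52 ≤ 1126 ≤ 10 × 222.

52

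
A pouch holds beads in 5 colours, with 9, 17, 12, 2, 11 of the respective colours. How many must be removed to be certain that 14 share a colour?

In the worst case you take as many as possible of each colour without reaching 14: 9 + 13 + 12 + 2 + 11 = 47.
The next one must give 14 of some colour, so 47 + 1 = 48.

48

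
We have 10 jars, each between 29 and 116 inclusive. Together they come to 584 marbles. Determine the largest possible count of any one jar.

116

To make one jar as large as possible, make the other 9 as small as possible.
The other 9 contribute at least 9 × 29 = 261, leaving at most 584 − 261 = 323.
But each jar is capped at 116, so the maximum is 116.
Achievable: one at 116 and the other 9 totalling 468, which fits since 9 × 29 ≤ 468 ≤ 9 × 116.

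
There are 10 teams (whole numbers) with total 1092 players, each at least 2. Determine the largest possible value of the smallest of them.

109

If every one of the 10 were at least 110, the total would be at least 10 × 110 = 1100 > 1092.
Achievable: 8 of them at 109 and 2 at 110 total 1092.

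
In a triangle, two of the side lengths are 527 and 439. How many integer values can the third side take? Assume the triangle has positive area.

877

The triangle inequality gives |527 − 439| < c < 527 + 439, i.e. 88 < c < 966.
So c can be any integer from 89 to 965: 877 values.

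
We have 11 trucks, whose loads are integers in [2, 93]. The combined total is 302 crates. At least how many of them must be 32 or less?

2

If only k of them are at most 32, the other 11 − k are at least 33, so the total is at least (11 − k)·33 + k·2.
This is ≤ 302, so (11 − k)·33 + 2k ≤ 302, which gives k ≥ 2.
Exactly 2 works: 2 values at 2 and 9 at 33 total 301; raise one of the low values by 1 (still ≤ 32) to hit 302.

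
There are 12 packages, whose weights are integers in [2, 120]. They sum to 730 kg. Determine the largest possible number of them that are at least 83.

If k of the values are ≥ 83, the total is ≥ 83k + 2(12 − k).
Setting 83k + 2(12 − k) ≤ 730 gives 81k ≤ 706, so k ≤ 8.
k = 8 is achieved by 8 values at 83 and 4 at 2, total 672; add 58 to one value (staying below 83) to reach 730.

8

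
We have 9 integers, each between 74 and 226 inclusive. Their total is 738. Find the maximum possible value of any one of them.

Maximizing one value means minimizing the remaining 8.
The other 8 contribute at least 8 × 74 = 592, leaving at most 738 − 592 = 146.
Since 146 ≤ 226, this is achievable: one at 146 and 8 at 74.

146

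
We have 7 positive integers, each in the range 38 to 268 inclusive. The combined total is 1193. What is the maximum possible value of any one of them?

268

To make one integer as large as possible, make the other 6 as small as possible.
The other 6 contribute at least 6 × 38 = 228, leaving at most 1193 − 228 = 965.
But each integer is capped at 268, so the maximum is 268.
Achievable: one at 268 and the other 6 totalling 925, which fits since 6 × 38 ≤ 925 ≤ 6 × 268.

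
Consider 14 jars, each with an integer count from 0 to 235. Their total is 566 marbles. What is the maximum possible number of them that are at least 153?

Suppose k of them are at least 153. Those contribute at least 153 each and the other 14 − k at least 0 each.
So the total is at least 153k + 0(14 − k) = 0 + 153k. This must be ≤ 566, giving k ≤ 3.
k = 3 is achieved by 3 values at 153 and 11 at 0, total 459; add 107 to one value (staying below 153) to reach 566.

3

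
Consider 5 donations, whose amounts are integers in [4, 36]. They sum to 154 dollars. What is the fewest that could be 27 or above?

If only k of them are at least 27, the other 5 − k are at most 26, so the total is at most k·36 + (5 − k)·26.
This must reach 154, so k·36 + (5 − k)·26 ≥ 154, giving k ≥ 3.
Exactly 3 works: 3 values at 36 and 2 at 26 total 160; lower one of the high values by 6 (still ≥ 27) to hit 154.

3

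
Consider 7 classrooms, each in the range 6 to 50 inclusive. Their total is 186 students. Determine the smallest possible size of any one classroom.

6

Minimizing one value means maximizing the remaining 6.
The other 6 can take up 6 × 50 = 300 ≥ 186 − 6, so one classroom can sit at its floor of 6.
Achievable: one at 6 and the other 6 totalling 180, which fits since 6 × 6 ≤ 180 ≤ 6 × 50.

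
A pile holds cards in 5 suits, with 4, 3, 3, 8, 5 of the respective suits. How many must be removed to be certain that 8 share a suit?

In the worst case you take as many as possible of each suit without reaching 8: 4 + 3 + 3 + 7 + 5 = 22.
The next one must give 8 of some suit, so 22 + 1 = 23.

23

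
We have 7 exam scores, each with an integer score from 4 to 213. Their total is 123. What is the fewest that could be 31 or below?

Each value above 31 is at least 32, contributing at least 32 − 4 = 28 above the floor 4.
The sum exceeds the floor total 28 by 95, so at most ⌊95/28⌋ = 3 exceed 31, and at least 4 are ≤ 31.
Exactly 4 works: 4 values at 4 and 3 at 32 total 112; raise one of the low values by 11 (still ≤ 31) to hit 123.

4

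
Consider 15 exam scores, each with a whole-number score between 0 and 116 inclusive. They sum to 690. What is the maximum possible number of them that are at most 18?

Suppose k of them are at most 18. Those contribute at most 18 each and the rest at most 116 each.
So the total is at most 18k + 116(15 − k) = 1740 − 98k. This must still be ≥ 690, so k ≤ 10.
k = 10 is achieved by 10 values at 18 and 5 at 116, total 760; lower one of the 116's by 70 (still > 18) to reach 690.

10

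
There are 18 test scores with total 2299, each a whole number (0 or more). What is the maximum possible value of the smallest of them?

127

The average is 2299/18 < 128, so some value is ≤ 127.
Achievable: 5 of them at 127 and 13 at 128 total 2299.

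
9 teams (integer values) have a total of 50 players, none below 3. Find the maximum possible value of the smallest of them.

If every one of the 9 were at least 6, the total would be at least 9 × 6 = 54 > 50.
Equality holds with 4 values of 5 and 5 values of 6.

5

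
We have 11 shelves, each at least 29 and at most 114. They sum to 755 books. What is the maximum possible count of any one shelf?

114

To make one shelf as large as possible, make the other 10 as small as possible.
The other 10 contribute at least 10 × 29 = 290, leaving at most 755 − 290 = 465.
But each shelf is capped at 114, so the maximum is 114.
Achievable: one at 114 and the other 10 totalling 641, which fits since 10 × 29 ≤ 641 ≤ 10 × 114.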